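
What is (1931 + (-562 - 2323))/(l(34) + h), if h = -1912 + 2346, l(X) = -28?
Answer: -477/203 ≈ -2.3498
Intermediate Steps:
h = 434
(1931 + (-562 - 2323))/(l(34) + h) = (1931 + (-562 - 2323))/(-28 + 434) = (1931 - 2885)/406 = -954*1/406 = -477/203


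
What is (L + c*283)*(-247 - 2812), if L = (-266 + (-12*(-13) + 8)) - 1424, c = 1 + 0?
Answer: 3802337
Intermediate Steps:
c = 1
L = -1526 (L = (-266 + (156 + 8)) - 1424 = (-266 + 164) - 1424 = -102 - 1424 = -1526)
(L + c*283)*(-247 - 2812) = (-1526 + 1*283)*(-247 - 2812) = (-1526 + 283)*(-3059) = -1243*(-3059) = 3802337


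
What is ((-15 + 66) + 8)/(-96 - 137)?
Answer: -59/233 ≈ -0.25322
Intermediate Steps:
((-15 + 66) + 8)/(-96 - 137) = (51 + 8)/(-233) = -1/233*59 = -59/233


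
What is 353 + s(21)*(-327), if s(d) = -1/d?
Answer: 2580/7 ≈ 368.57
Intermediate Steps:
353 + s(21)*(-327) = 353 - 1/21*(-327) = 353 + 109/7 = 2580/7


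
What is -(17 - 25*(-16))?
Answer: -417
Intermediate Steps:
-(17 - 25*(-16)) = -(17 + 400) = -1*417 = -417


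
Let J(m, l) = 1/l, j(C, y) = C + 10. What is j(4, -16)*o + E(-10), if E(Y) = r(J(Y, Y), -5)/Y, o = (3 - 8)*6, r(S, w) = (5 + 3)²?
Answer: -2132/5 ≈ -426.40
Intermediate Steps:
j(C, y) = 10 + C
r(S, w) = 64 (r(S, w) = 8² = 64)
o = -30 (o = -5*6 = -30)
E(Y) = 64/Y
j(4, -16)*o + E(-10) = (10 + 4)*(-30) + 64/(-10) = 14*(-30) + 64*(-⅒) = -420 - 32/5 = -2132/5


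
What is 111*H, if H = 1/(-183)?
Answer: -37/61 ≈ -0.60656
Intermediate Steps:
H = -1/183 ≈ -0.0054645
111*H = 111*(-1/183) = -37/61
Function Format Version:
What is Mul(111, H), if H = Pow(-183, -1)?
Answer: Rational(-37, 61) ≈ -0.60656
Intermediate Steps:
H = Rational(-1, 183) ≈ -0.0054645
Mul(111, H) = Mul(111, Rational(-1, 183)) = Rational(-37, 61)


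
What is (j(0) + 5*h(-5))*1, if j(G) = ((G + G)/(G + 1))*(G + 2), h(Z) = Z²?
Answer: 125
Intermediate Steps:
j(G) = 2*G*(2 + G)/(1 + G) (j(G) = ((2*G)/(1 + G))*(2 + G) = (2*G/(1 + G))*(2 + G) = 2*G*(2 + G)/(1 + G))
(j(0) + 5*h(-5))*1 = (2*0*(2 + 0)/(1 + 0) + 5*(-5)²)*1 = (2*0*2/1 + 5*25)*1 = (2*0*1*2 + 125)*1 = (0 + 125)*1 = 125*1 = 125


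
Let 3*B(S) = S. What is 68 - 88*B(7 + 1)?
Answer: -500/3 ≈ -166.67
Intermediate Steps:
B(S) = S/3
68 - 88*B(7 + 1) = 68 - 88*(7 + 1)/3 = 68 - 88*8/3 = 68 - 704/3 = -500/3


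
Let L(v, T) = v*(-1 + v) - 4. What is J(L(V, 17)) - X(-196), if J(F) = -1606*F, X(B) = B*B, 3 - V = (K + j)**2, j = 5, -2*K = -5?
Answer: -37371399/8 ≈ -4.6714e+6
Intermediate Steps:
K = 5/2 (K = -1/2*(-5) = 5/2 ≈ 2.5000)
V = -213/4 (V = 3 - (5/2 + 5)**2 = 3 - (15/2)**2 = 3 - 1*225/4 = 3 - 225/4 = -213/4 ≈ -53.250)
L(v, T) = -4 + v*(-1 + v)
X(B) = B**2
J(L(V, 17)) - X(-196) = -1606*(-4 + (-213/4)**2 - 1*(-213/4)) - 1*(-196)**2 = -1606*(-4 + 45369/16 + 213/4) - 1*38416 = -1606*46157/16 - 38416 = -37064071/8 - 38416 = -37371399/8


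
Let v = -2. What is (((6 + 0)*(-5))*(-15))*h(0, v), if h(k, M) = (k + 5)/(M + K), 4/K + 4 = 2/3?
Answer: -5625/8 ≈ -703.13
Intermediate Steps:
K = -6/5 (K = 4/(-4 + 2/3) = 4/(-4 + 2*(⅓)) = 4/(-4 + ⅔) = 4/(-10/3) = 4*(-3/10) = -6/5 ≈ -1.2000)
h(k, M) = (5 + k)/(-6/5 + M) (h(k, M) = (k + 5)/(M - 6/5) = (5 + k)/(-6/5 + M))
(((6 + 0)*(-5))*(-15))*h(0, v) = (((6 + 0)*(-5))*(-15))*(5*(5 + 0)/(-6 + 5*(-2))) = ((6*(-5))*(-15))*(5*5/(-6 - 10)) = (-30*(-15))*(5*5/(-16)) = 450*(5*(-1/16)*5) = 450*(-25/16) = -5625/8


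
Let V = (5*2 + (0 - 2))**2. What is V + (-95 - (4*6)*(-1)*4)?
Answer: 65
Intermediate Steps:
V = 64 (V = (10 - 2)**2 = 8**2 = 64)
V + (-95 - (4*6)*(-1)*4) = 64 + (-95 - (4*6)*(-1)*4) = 64 + (-95 - 24*(-1)*4) = 64 + (-95 - (-24)*4) = 64 + (-95 - 1*(-96)) = 64 + (-95 + 96) = 64 + 1 = 65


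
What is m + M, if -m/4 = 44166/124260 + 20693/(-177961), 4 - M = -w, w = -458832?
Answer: -845523648764122/1842786155 ≈ -4.5883e+5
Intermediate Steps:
M = -458828 (M = 4 - (-1)*(-458832) = 4 - 1*458832 = 4 - 458832 = -458828)
m = -1762837782/1842786155 (m = -4*(44166/124260 + 20693/(-177961)) = -4*(44166*(1/124260) + 20693*(-1/177961)) = -4*(7361/20710 - 20693/177961) = -4*881418891/3685572310 = -1762837782/1842786155 ≈ -0.95662)
m + M = -1762837782/1842786155 - 458828 = -845523648764122/1842786155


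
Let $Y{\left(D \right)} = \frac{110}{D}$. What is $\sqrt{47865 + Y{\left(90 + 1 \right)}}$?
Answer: $\frac{5 \sqrt{15855203}}{91} \approx 218.78$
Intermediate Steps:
$\sqrt{47865 + Y{\left(90 + 1 \right)}} = \sqrt{47865 + \frac{110}{90 + 1}} = \sqrt{47865 + \frac{110}{91}} = \sqrt{\frac{4355825}{91}} = \frac{5 \sqrt{15855203}}{91}$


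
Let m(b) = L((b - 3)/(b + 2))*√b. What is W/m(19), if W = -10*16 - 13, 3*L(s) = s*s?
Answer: -228879*√19/4864 ≈ -205.11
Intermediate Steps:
L(s) = s²/3 (L(s) = (s*s)/3 = s²/3)
W = -173 (W = -160 - 13 = -173)
m(b) = √b*(-3 + b)²/(3*(2 + b)²) (m(b) = (((b - 3)/(b + 2))²/3)*√b = (((-3 + b)/(2 + b))²/3)*√b = (((-3 + b)²/(2 + b)²)/3)*√b = ((-3 + b)²/(3*(2 + b)²))*√b = √b*(-3 + b)²/(3*(2 + b)²))
W/m(19) = -173*3*√19*(2 + 19)²/(19*(-3 + 19)²) = -173*1323*√19/4864 = -228879*√19/4864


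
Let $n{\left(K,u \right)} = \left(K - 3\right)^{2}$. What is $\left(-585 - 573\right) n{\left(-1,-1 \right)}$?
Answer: $-18528$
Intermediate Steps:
$n{\left(K,u \right)} = \left(-3 + K\right)^{2}$
$\left(-585 - 573\right) n{\left(-1,-1 \right)} = \left(-585 - 573\right) \left(-3 - 1\right)^{2} = - 1158 \left(-4\right)^{2} = \left(-1158\right) 16 = -18528$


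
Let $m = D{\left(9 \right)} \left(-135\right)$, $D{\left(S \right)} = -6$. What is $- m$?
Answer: $-810$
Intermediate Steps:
$m = 810$ ($m = \left(-6\right) \left(-135\right) = 810$)
$- m = \left(-1\right) 810 = -810$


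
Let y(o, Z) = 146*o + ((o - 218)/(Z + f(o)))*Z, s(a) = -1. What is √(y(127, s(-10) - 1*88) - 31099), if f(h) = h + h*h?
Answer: 2*I*√820478968410/16167 ≈ 112.06*I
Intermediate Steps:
f(h) = h + h²
y(o, Z) = 146*o + Z*(-218 + o)/(Z + o*(1 + o)) (y(o, Z) = 146*o + ((o - 218)/(Z + o*(1 + o)))*Z = 146*o + ((-218 + o)/(Z + o*(1 + o)))*Z = 146*o + Z*(-218 + o)/(Z + o*(1 + o)))
√(y(127, s(-10) - 1*88) - 31099) = √((-218*(-1 - 1*88) + 146*127²*(1 + 127) + 147*(-1 - 1*88)*127)/((-1 - 1*88) + 127*(1 + 127)) - 31099) = √((-218*(-1 - 88) + 146*16129*128 + 147*(-1 - 88)*127)/((-1 - 88) + 127*128) - 31099) = √((-218*(-89) + 301418752 + 147*(-89)*127)/(-89 + 16256) - 31099) = √((19402 + 301418752 - 1661541)/16167 - 31099) = √((1/16167)*299776613 - 31099) = √(299776613/16167 - 31099) = √(-203000920/16167) = 2*I*√820478968410/16167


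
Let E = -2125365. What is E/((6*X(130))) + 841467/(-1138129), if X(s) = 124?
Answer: -806521864511/282255992 ≈ -2857.4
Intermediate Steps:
E/((6*X(130))) + 841467/(-1138129) = -2125365/(6*124) + 841467/(-1138129) = -2125365/744 + 841467*(-1/1138129) = -2125365*1/744 - 841467/1138129 = -708455/248 - 841467/1138129 = -806521864511/282255992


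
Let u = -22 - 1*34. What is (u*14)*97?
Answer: -76048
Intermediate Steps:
u = -56 (u = -22 - 34 = -56)
(u*14)*97 = -56*14*97 = -784*97 = -76048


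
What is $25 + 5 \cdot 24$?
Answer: $145$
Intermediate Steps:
$25 + 5 \cdot 24 = 25 + 120 = 145$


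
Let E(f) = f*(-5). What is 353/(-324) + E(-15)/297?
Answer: -2983/3564 ≈ -0.83698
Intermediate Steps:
E(f) = -5*f
353/(-324) + E(-15)/297 = 353/(-324) - 5*(-15)/297 = 353*(-1/324) + 75*(1/297) = -353/324 + 25/99 = -2983/3564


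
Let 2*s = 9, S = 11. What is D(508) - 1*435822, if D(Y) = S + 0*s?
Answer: -435811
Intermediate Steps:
s = 9/2 (s = (½)*9 = 9/2 ≈ 4.5000)
D(Y) = 11 (D(Y) = 11 + 0*(9/2) = 11 + 0 = 11)
D(508) - 1*435822 = 11 - 1*435822 = 11 - 435822 = -435811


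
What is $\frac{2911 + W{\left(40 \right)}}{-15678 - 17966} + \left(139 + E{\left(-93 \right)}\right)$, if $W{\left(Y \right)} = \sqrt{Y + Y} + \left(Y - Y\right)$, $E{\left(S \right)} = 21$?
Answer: $\frac{5380129}{33644} - \frac{\sqrt{5}}{8411} \approx 159.91$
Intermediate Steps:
$W{\left(Y \right)} = \sqrt{2} \sqrt{Y}$ ($W{\left(Y \right)} = \sqrt{2 Y} + 0 = \sqrt{2} \sqrt{Y} + 0 = \sqrt{2} \sqrt{Y}$)
$\frac{2911 + W{\left(40 \right)}}{-15678 - 17966} + \left(139 + E{\left(-93 \right)}\right) = \frac{2911 + \sqrt{2} \sqrt{40}}{-15678 - 17966} + \left(139 + 21\right) = \frac{2911 + \sqrt{2} \cdot 2 \sqrt{10}}{-33644} + 160 = \left(2911 + 4 \sqrt{5}\right) \left(- \frac{1}{33644}\right) + 160 = \left(- \frac{2911}{33644} - \frac{\sqrt{5}}{8411}\right) + 160 = \frac{5380129}{33644} - \frac{\sqrt{5}}{8411}$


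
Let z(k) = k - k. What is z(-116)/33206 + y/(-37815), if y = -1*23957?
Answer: 23957/37815 ≈ 0.63353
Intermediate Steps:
z(k) = 0
y = -23957
z(-116)/33206 + y/(-37815) = 0/33206 - 23957/(-37815) = 0*(1/33206) - 23957*(-1/37815) = 0 + 23957/37815 = 23957/37815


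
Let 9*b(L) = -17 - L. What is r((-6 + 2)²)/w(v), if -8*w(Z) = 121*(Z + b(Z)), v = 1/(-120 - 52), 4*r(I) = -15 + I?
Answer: 774/88693 ≈ 0.0087267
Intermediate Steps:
b(L) = -17/9 - L/9 (b(L) = (-17 - L)/9 = -17/9 - L/9)
r(I) = -15/4 + I/4 (r(I) = (-15 + I)/4 = -15/4 + I/4)
v = -1/172 (v = 1/(-172) = -1/172 ≈ -0.0058140)
w(Z) = 2057/72 - 121*Z/9 (w(Z) = -121*(Z + (-17/9 - Z/9))/8 = -121*(-17/9 + 8*Z/9)/8 = -(-2057/9 + 968*Z/9)/8 = 2057/72 - 121*Z/9)
r((-6 + 2)²)/w(v) = (-15/4 + (-6 + 2)²/4)/(2057/72 - 121/9*(-1/172)) = (-15/4 + (¼)*(-4)²)/(2057/72 + 121/1548) = (-15/4 + (¼)*16)/(88693/3096) = (-15/4 + 4)*(3096/88693) = (¼)*(3096/88693) = 774/88693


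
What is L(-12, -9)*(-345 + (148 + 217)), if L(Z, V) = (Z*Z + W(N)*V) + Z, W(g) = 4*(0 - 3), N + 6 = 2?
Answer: 4800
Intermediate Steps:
N = -4 (N = -6 + 2 = -4)
W(g) = -12 (W(g) = 4*(-3) = -12)
L(Z, V) = Z + Z**2 - 12*V (L(Z, V) = (Z*Z - 12*V) + Z = (Z**2 - 12*V) + Z = Z + Z**2 - 12*V)
L(-12, -9)*(-345 + (148 + 217)) = (-12 + (-12)**2 - 12*(-9))*(-345 + (148 + 217)) = (-12 + 144 + 108)*(-345 + 365) = 240*20 = 4800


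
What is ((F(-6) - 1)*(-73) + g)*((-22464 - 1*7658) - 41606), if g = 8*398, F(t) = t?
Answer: -265034960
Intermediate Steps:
g = 3184
((F(-6) - 1)*(-73) + g)*((-22464 - 1*7658) - 41606) = ((-6 - 1)*(-73) + 3184)*((-22464 - 1*7658) - 41606) = (-7*(-73) + 3184)*((-22464 - 7658) - 41606) = (511 + 3184)*(-30122 - 41606) = 3695*(-71728) = -265034960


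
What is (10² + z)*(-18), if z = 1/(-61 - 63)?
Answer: -111591/62 ≈ -1799.9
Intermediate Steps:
z = -1/124 (z = 1/(-124) = -1/124 ≈ -0.0080645)
(10² + z)*(-18) = (10² - 1/124)*(-18) = (100 - 1/124)*(-18) = (12399/124)*(-18) = -111591/62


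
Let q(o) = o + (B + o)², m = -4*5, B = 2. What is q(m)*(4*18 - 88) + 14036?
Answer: 9172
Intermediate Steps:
m = -20
q(o) = o + (2 + o)²
q(m)*(4*18 - 88) + 14036 = (-20 + (2 - 20)²)*(4*18 - 88) + 14036 = (-20 + (-18)²)*(72 - 88) + 14036 = (-20 + 324)*(-16) + 14036 = 304*(-16) + 14036 = -4864 + 14036 = 9172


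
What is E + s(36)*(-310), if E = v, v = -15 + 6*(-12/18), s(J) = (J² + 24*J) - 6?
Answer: -667759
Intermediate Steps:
s(J) = -6 + J² + 24*J
v = -19 (v = -15 + 6*(-12*1/18) = -15 + 6*(-⅔) = -15 - 4 = -19)
E = -19
E + s(36)*(-310) = -19 + (-6 + 36² + 24*36)*(-310) = -19 + (-6 + 1296 + 864)*(-310) = -19 + 2154*(-310) = -19 - 667740 = -667759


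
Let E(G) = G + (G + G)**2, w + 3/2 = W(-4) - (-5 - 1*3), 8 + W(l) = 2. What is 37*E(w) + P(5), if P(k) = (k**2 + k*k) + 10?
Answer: 231/2 ≈ 115.50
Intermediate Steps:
W(l) = -6 (W(l) = -8 + 2 = -6)
P(k) = 10 + 2*k**2 (P(k) = (k**2 + k**2) + 10 = 2*k**2 + 10 = 10 + 2*k**2)
w = 1/2 (w = -3/2 + (-6 - (-5 - 1*3)) = -3/2 + (-6 - (-5 - 3)) = -3/2 + (-6 - 1*(-8)) = -3/2 + (-6 + 8) = -3/2 + 2 = 1/2 ≈ 0.50000)
E(G) = G + 4*G**2 (E(G) = G + (2*G)**2 = G + 4*G**2)
37*E(w) + P(5) = 37*((1 + 4*(1/2))/2) + (10 + 2*5**2) = 37*((1 + 2)/2) + (10 + 2*25) = 37*((1/2)*3) + (10 + 50) = 37*(3/2) + 60 = 111/2 + 60 = 231/2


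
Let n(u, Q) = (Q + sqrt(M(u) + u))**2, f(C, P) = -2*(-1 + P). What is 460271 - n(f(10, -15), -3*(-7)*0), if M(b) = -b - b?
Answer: 460303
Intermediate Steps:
M(b) = -2*b
f(C, P) = 2 - 2*P
n(u, Q) = (Q + sqrt(-u))**2 (n(u, Q) = (Q + sqrt(-2*u + u))**2 = (Q + sqrt(-u))**2)
460271 - n(f(10, -15), -3*(-7)*0) = 460271 - (-3*(-7)*0 + sqrt(-(2 - 2*(-15))))**2 = 460271 - (21*0 + sqrt(-(2 + 30)))**2 = 460271 - (0 + sqrt(-1*32))**2 = 460271 - (0 + sqrt(-32))**2 = 460271 - (0 + 4*I*sqrt(2))**2 = 460271 - (4*I*sqrt(2))**2 = 460271 - 1*(-32) = 460271 + 32 = 460303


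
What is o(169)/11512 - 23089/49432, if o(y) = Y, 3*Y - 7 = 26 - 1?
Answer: -99477485/213397944 ≈ -0.46616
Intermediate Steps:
Y = 32/3 (Y = 7/3 + (26 - 1)/3 = 7/3 + (⅓)*25 = 7/3 + 25/3 = 32/3 ≈ 10.667)
o(y) = 32/3
o(169)/11512 - 23089/49432 = (32/3)/11512 - 23089/49432 = (32/3)*(1/11512) - 23089*1/49432 = 4/4317 - 23089/49432 = -99477485/213397944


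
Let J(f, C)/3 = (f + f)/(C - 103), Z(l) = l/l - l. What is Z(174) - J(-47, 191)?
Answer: -7471/44 ≈ -169.80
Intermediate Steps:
Z(l) = 1 - l
J(f, C) = 6*f/(-103 + C) (J(f, C) = 3*((f + f)/(C - 103)) = 3*((2*f)/(-103 + C)) = 3*(2*f/(-103 + C)) = 6*f/(-103 + C))
Z(174) - J(-47, 191) = (1 - 1*174) - 6*(-47)/(-103 + 191) = (1 - 174) - 6*(-47)/88 = -173 - 6*(-47)/88 = -173 - 1*(-141/44) = -173 + 141/44 = -7471/44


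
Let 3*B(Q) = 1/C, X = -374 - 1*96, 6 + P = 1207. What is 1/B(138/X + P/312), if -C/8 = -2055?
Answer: 49320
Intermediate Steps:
P = 1201 (P = -6 + 1207 = 1201)
C = 16440 (C = -8*(-2055) = 16440)
X = -470 (X = -374 - 96 = -470)
B(Q) = 1/49320 (B(Q) = (1/3)/16440 = (1/3)*(1/16440) = 1/49320)
1/B(138/X + P/312) = 1/(1/49320) = 49320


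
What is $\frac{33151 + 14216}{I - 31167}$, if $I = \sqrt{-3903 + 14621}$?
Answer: $- \frac{1476287289}{971371171} - \frac{47367 \sqrt{10718}}{971371171} \approx -1.5248$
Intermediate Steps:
$I = \sqrt{10718} \approx 103.53$
$\frac{33151 + 14216}{I - 31167} = \frac{33151 + 14216}{\sqrt{10718} - 31167} = \frac{47367}{-31167 + \sqrt{10718}}$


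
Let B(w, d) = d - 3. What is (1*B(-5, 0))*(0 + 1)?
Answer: -3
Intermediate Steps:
B(w, d) = -3 + d
(1*B(-5, 0))*(0 + 1) = (1*(-3 + 0))*(0 + 1) = (1*(-3))*1 = -3*1 = -3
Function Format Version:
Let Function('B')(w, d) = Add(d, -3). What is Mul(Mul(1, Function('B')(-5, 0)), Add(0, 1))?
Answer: -3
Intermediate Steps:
Function('B')(w, d) = Add(-3, d)
Mul(Mul(1, Function('B')(-5, 0)), Add(0, 1)) = Mul(Mul(1, Add(-3, 0)), Add(0, 1)) = Mul(Mul(1, -3), 1) = Mul(-3, 1) = -3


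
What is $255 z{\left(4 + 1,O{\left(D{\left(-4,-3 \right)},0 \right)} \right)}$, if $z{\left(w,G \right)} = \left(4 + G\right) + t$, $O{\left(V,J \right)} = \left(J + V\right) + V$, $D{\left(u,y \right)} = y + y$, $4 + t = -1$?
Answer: $-3315$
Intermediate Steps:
$t = -5$ ($t = -4 - 1 = -5$)
$D{\left(u,y \right)} = 2 y$
$O{\left(V,J \right)} = J + 2 V$
$z{\left(w,G \right)} = -1 + G$ ($z{\left(w,G \right)} = \left(4 + G\right) - 5 = -1 + G$)
$255 z{\left(4 + 1,O{\left(D{\left(-4,-3 \right)},0 \right)} \right)} = 255 \left(-1 + \left(0 + 2 \cdot 2 \left(-3\right)\right)\right) = 255 \left(-1 + \left(0 + 2 \left(-6\right)\right)\right) = 255 \left(-1 + \left(0 - 12\right)\right) = 255 \left(-1 - 12\right) = 255 \left(-13\right) = -3315$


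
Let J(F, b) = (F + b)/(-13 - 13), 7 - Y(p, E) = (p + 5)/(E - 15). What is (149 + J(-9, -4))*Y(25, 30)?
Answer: 1495/2 ≈ 747.50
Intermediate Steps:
Y(p, E) = 7 - (5 + p)/(-15 + E) (Y(p, E) = 7 - (p + 5)/(E - 15) = 7 - (5 + p)/(-15 + E))
J(F, b) = -F/26 - b/26 (J(F, b) = (F + b)/(-26) = (F + b)*(-1/26) = -F/26 - b/26)
(149 + J(-9, -4))*Y(25, 30) = (149 + (-1/26*(-9) - 1/26*(-4)))*((-110 - 1*25 + 7*30)/(-15 + 30)) = (149 + (9/26 + 2/13))*((-110 - 25 + 210)/15) = (149 + 1/2)*((1/15)*75) = (299/2)*5 = 1495/2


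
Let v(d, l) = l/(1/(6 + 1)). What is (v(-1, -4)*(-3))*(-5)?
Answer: -420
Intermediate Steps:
v(d, l) = 7*l (v(d, l) = l/(1/7) = l/(⅐) = l*7 = 7*l)
(v(-1, -4)*(-3))*(-5) = ((7*(-4))*(-3))*(-5) = -28*(-3)*(-5) = 84*(-5) = -420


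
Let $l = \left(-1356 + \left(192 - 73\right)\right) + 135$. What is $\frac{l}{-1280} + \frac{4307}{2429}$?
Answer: $\frac{4094859}{1554560} \approx 2.6341$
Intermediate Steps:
$l = -1102$ ($l = \left(-1356 + 119\right) + 135 = -1237 + 135 = -1102$)
$\frac{l}{-1280} + \frac{4307}{2429} = - \frac{1102}{-1280} + \frac{4307}{2429} = \left(-1102\right) \left(- \frac{1}{1280}\right) + 4307 \cdot \frac{1}{2429} = \frac{551}{640} + \frac{4307}{2429} = \frac{4094859}{1554560}$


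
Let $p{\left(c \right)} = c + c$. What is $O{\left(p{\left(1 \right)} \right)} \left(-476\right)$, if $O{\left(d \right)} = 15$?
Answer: $-7140$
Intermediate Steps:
$p{\left(c \right)} = 2 c$
$O{\left(p{\left(1 \right)} \right)} \left(-476\right) = 15 \left(-476\right) = -7140$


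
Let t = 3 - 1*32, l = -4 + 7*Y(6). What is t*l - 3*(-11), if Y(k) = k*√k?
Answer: 149 - 1218*√6 ≈ -2834.5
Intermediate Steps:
Y(k) = k^(3/2)
l = -4 + 42*√6 (l = -4 + 7*6^(3/2) = -4 + 7*(6*√6) = -4 + 42*√6 ≈ 98.879)
t = -29 (t = 3 - 32 = -29)
t*l - 3*(-11) = -29*(-4 + 42*√6) - 3*(-11) = (116 - 1218*√6) + 33 = 149 - 1218*√6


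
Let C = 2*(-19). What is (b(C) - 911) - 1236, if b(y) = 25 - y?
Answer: -2084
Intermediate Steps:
C = -38
(b(C) - 911) - 1236 = ((25 - 1*(-38)) - 911) - 1236 = ((25 + 38) - 911) - 1236 = (63 - 911) - 1236 = -848 - 1236 = -2084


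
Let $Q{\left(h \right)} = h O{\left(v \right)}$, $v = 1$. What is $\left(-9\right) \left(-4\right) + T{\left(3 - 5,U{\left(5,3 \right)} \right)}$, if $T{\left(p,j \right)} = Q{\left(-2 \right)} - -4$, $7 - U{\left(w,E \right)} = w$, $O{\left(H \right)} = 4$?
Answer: $32$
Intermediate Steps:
$Q{\left(h \right)} = 4 h$ ($Q{\left(h \right)} = h 4 = 4 h$)
$U{\left(w,E \right)} = 7 - w$
$T{\left(p,j \right)} = -4$ ($T{\left(p,j \right)} = 4 \left(-2\right) - -4 = -8 + 4 = -4$)
$\left(-9\right) \left(-4\right) + T{\left(3 - 5,U{\left(5,3 \right)} \right)} = \left(-9\right) \left(-4\right) - 4 = 36 - 4 = 32$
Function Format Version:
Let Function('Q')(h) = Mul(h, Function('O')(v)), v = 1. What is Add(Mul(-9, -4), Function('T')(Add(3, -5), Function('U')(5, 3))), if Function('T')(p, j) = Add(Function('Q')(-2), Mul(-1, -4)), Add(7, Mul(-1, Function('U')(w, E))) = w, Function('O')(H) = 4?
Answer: 32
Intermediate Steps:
Function('Q')(h) = Mul(4, h) (Function('Q')(h) = Mul(h, 4) = Mul(4, h))
Function('U')(w, E) = Add(7, Mul(-1, w))
Function('T')(p, j) = -4 (Function('T')(p, j) = Add(Mul(4, -2), Mul(-1, -4)) = Add(-8, 4) = -4)
Add(Mul(-9, -4), Function('T')(Add(3, -5), Function('U')(5, 3))) = Add(Mul(-9, -4), -4) = Add(36, -4) = 32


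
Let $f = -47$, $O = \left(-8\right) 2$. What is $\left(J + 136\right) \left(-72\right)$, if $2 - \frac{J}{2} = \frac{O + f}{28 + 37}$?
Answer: $- \frac{664272}{65} \approx -10220.0$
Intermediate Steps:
$O = -16$
$J = \frac{386}{65}$ ($J = 4 - 2 \frac{-16 - 47}{28 + 37} = 4 - 2 \left(- \frac{63}{65}\right) = 4 - 2 \left(\left(-63\right) \frac{1}{65}\right) = 4 - - \frac{126}{65} = 4 + \frac{126}{65} = \frac{386}{65} \approx 5.9385$)
$\left(J + 136\right) \left(-72\right) = \left(\frac{386}{65} + 136\right) \left(-72\right) = \frac{9226}{65} \left(-72\right) = - \frac{664272}{65}$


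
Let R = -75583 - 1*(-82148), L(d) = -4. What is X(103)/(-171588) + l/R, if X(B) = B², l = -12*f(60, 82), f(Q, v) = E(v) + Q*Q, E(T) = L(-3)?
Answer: -7474013461/1126475220 ≈ -6.6349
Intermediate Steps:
E(T) = -4
f(Q, v) = -4 + Q² (f(Q, v) = -4 + Q*Q = -4 + Q²)
l = -43152 (l = -12*(-4 + 60²) = -12*(-4 + 3600) = -12*3596 = -43152)
R = 6565 (R = -75583 + 82148 = 6565)
X(103)/(-171588) + l/R = 103²/(-171588) - 43152/6565 = 10609*(-1/171588) - 43152*1/6565 = -10609/171588 - 43152/6565 = -7474013461/1126475220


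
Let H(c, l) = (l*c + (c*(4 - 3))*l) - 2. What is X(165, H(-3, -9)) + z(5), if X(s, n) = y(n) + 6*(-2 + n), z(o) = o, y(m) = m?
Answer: 357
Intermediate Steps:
H(c, l) = -2 + 2*c*l (H(c, l) = (c*l + (c*1)*l) - 2 = (c*l + c*l) - 2 = 2*c*l - 2 = -2 + 2*c*l)
X(s, n) = -12 + 7*n (X(s, n) = n + 6*(-2 + n) = n + (-12 + 6*n) = -12 + 7*n)
X(165, H(-3, -9)) + z(5) = (-12 + 7*(-2 + 2*(-3)*(-9))) + 5 = (-12 + 7*(-2 + 54)) + 5 = (-12 + 7*52) + 5 = (-12 + 364) + 5 = 352 + 5 = 357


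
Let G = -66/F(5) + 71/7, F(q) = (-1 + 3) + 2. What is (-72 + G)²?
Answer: 1203409/196 ≈ 6139.8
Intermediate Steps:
F(q) = 4 (F(q) = 2 + 2 = 4)
G = -89/14 (G = -66/4 + 71/7 = -66*¼ + 71*(⅐) = -33/2 + 71/7 = -89/14 ≈ -6.3571)
(-72 + G)² = (-72 - 89/14)² = (-1097/14)² = 1203409/196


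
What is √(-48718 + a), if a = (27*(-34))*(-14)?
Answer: I*√35866 ≈ 189.38*I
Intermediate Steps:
a = 12852 (a = -918*(-14) = 12852)
√(-48718 + a) = √(-48718 + 12852) = √(-35866) = I*√35866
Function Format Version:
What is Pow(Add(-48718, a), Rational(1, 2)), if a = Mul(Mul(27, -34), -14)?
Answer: Mul(I, Pow(35866, Rational(1, 2))) ≈ Mul(189.38, I)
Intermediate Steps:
a = 12852 (a = Mul(-918, -14) = 12852)
Pow(Add(-48718, a), Rational(1, 2)) = Pow(Add(-48718, 12852), Rational(1, 2)) = Pow(-35866, Rational(1, 2)) = Mul(I, Pow(35866, Rational(1, 2)))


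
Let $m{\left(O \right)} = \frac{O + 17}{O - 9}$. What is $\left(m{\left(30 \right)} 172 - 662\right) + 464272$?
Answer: $\frac{9743894}{21} \approx 4.64 \cdot 10^{5}$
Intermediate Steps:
$m{\left(O \right)} = \frac{17 + O}{-9 + O}$
$\left(m{\left(30 \right)} 172 - 662\right) + 464272 = \left(\frac{17 + 30}{-9 + 30} \cdot 172 - 662\right) + 464272 = \left(\frac{1}{21} \cdot 47 \cdot 172 - 662\right) + 464272 = \left(\frac{47}{21} \cdot 172 - 662\right) + 464272 = \left(\frac{8084}{21} - 662\right) + 464272 = - \frac{5818}{21} + 464272 = \frac{9743894}{21}$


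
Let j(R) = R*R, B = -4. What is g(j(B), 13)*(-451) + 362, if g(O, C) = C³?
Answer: -990485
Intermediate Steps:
j(R) = R²
g(j(B), 13)*(-451) + 362 = 13³*(-451) + 362 = 2197*(-451) + 362 = -990847 + 362 = -990485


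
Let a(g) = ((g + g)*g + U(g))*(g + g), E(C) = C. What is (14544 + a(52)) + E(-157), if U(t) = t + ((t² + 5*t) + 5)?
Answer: 891003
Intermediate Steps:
U(t) = 5 + t² + 6*t (U(t) = t + (5 + t² + 5*t) = 5 + t² + 6*t)
a(g) = 2*g*(5 + 3*g² + 6*g) (a(g) = ((g + g)*g + (5 + g² + 6*g))*(g + g) = ((2*g)*g + (5 + g² + 6*g))*(2*g) = (2*g² + (5 + g² + 6*g))*(2*g) = (5 + 3*g² + 6*g)*(2*g) = 2*g*(5 + 3*g² + 6*g))
(14544 + a(52)) + E(-157) = (14544 + 2*52*(5 + 3*52² + 6*52)) - 157 = (14544 + 2*52*(5 + 3*2704 + 312)) - 157 = (14544 + 2*52*(5 + 8112 + 312)) - 157 = (14544 + 2*52*8429) - 157 = (14544 + 876616) - 157 = 891160 - 157 = 891003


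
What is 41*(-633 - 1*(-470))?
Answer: -6683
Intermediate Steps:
41*(-633 - 1*(-470)) = 41*(-633 + 470) = 41*(-163) = -6683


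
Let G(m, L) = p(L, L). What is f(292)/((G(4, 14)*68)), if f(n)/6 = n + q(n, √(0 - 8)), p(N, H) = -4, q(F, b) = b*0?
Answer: -219/34 ≈ -6.4412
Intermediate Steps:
q(F, b) = 0
G(m, L) = -4
f(n) = 6*n (f(n) = 6*(n + 0) = 6*n)
f(292)/((G(4, 14)*68)) = (6*292)/((-4*68)) = 1752/(-272) = 1752*(-1/272) = -219/34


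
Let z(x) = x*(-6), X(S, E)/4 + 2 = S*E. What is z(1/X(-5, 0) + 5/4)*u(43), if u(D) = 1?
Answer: -27/4 ≈ -6.7500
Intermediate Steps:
X(S, E) = -8 + 4*E*S (X(S, E) = -8 + 4*(S*E) = -8 + 4*(E*S) = -8 + 4*E*S)
z(x) = -6*x
z(1/X(-5, 0) + 5/4)*u(43) = -6*(1/(-8 + 4*0*(-5)) + 5/4)*1 = -6*(1/(-8 + 0) + 5*(1/4))*1 = -6*(1/(-8) + 5/4)*1 = -6*(1*(-1/8) + 5/4)*1 = -6*(-1/8 + 5/4)*1 = -6*9/8*1 = -27/4*1 = -27/4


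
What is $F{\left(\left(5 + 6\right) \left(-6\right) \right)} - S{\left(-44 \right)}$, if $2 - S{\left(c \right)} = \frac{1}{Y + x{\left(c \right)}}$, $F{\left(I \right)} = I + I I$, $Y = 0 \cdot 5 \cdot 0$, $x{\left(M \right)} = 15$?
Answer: $\frac{64321}{15} \approx 4288.1$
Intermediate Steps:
$Y = 0$ ($Y = 0 \cdot 0 = 0$)
$F{\left(I \right)} = I + I^{2}$
$S{\left(c \right)} = \frac{29}{15}$ ($S{\left(c \right)} = 2 - \frac{1}{0 + 15} = 2 - \frac{1}{15} = \frac{29}{15}$)
$F{\left(\left(5 + 6\right) \left(-6\right) \right)} - S{\left(-44 \right)} = \left(5 + 6\right) \left(-6\right) \left(1 + \left(5 + 6\right) \left(-6\right)\right) - \frac{29}{15} = 11 \left(-6\right) \left(1 + 11 \left(-6\right)\right) - \frac{29}{15} = - 66 \left(1 - 66\right) - \frac{29}{15} = \left(-66\right) \left(-65\right) - \frac{29}{15} = 4290 - \frac{29}{15} = \frac{64321}{15}$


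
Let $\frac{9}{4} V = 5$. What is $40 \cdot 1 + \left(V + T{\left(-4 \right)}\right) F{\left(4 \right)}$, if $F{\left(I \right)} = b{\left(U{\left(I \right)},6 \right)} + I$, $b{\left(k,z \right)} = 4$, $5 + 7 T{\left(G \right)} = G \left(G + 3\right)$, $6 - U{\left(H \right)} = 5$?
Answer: $\frac{3568}{63} \approx 56.635$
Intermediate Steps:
$V = \frac{20}{9}$ ($V = \frac{4}{9} \cdot 5 = \frac{20}{9} \approx 2.2222$)
$U{\left(H \right)} = 1$ ($U{\left(H \right)} = 6 - 5 = 1$)
$T{\left(G \right)} = - \frac{5}{7} + \frac{G \left(3 + G\right)}{7}$ ($T{\left(G \right)} = - \frac{5}{7} + \frac{G \left(G + 3\right)}{7} = - \frac{5}{7} + \frac{G \left(3 + G\right)}{7}$)
$F{\left(I \right)} = 4 + I$
$40 \cdot 1 + \left(V + T{\left(-4 \right)}\right) F{\left(4 \right)} = 40 \cdot 1 + \left(\frac{20}{9} + \left(- \frac{5}{7} + \frac{\left(-4\right)^{2}}{7} + \frac{3}{7} \left(-4\right)\right)\right) \left(4 + 4\right) = 40 + \left(\frac{20}{9} - \frac{1}{7}\right) 8 = 40 + \frac{131}{63} \cdot 8 = 40 + \frac{1048}{63} = \frac{3568}{63}$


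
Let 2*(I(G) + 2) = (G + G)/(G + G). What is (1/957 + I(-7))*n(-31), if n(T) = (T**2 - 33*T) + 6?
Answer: -2854655/957 ≈ -2982.9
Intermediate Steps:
I(G) = -3/2 (I(G) = -2 + ((G + G)/(G + G))/2 = -2 + ((2*G)/((2*G)))/2 = -2 + ((2*G)*(1/(2*G)))/2 = -2 + (1/2)*1 = -2 + 1/2 = -3/2)
n(T) = 6 + T**2 - 33*T
(1/957 + I(-7))*n(-31) = (1/957 - 3/2)*(6 + (-31)**2 - 33*(-31)) = (1/957 - 3/2)*(6 + 961 + 1023) = -2869/1914*1990 = -2854655/957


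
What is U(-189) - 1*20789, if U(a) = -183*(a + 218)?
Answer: -26096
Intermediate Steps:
U(a) = -39894 - 183*a (U(a) = -183*(218 + a) = -39894 - 183*a)
U(-189) - 1*20789 = (-39894 - 183*(-189)) - 1*20789 = (-39894 + 34587) - 20789 = -5307 - 20789 = -26096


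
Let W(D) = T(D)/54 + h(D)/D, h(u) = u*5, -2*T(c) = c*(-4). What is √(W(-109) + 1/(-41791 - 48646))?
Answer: √637943050185/813933 ≈ 0.98130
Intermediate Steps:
T(c) = 2*c (T(c) = -c*(-4)/2 = -(-2)*c = 2*c)
h(u) = 5*u
W(D) = 5 + D/27 (W(D) = (2*D)/54 + (5*D)/D = (2*D)*(1/54) + 5 = D/27 + 5 = 5 + D/27)
√(W(-109) + 1/(-41791 - 48646)) = √((5 + (1/27)*(-109)) + 1/(-41791 - 48646)) = √((5 - 109/27) + 1/(-90437)) = √(26/27 - 1/90437) = √(2351335/2441799) = √637943050185/813933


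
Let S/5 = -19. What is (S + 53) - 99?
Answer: -141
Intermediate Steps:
S = -95 (S = 5*(-19) = -95)
(S + 53) - 99 = (-95 + 53) - 99 = -42 - 99 = -141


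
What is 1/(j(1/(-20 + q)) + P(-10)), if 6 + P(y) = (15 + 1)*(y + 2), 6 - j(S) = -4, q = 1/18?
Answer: -1/124 ≈ -0.0080645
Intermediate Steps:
q = 1/18 ≈ 0.055556
j(S) = 10 (j(S) = 6 - 1*(-4) = 6 + 4 = 10)
P(y) = 26 + 16*y (P(y) = -6 + (15 + 1)*(y + 2) = -6 + 16*(2 + y) = -6 + (32 + 16*y) = 26 + 16*y)
1/(j(1/(-20 + q)) + P(-10)) = 1/(10 + (26 + 16*(-10))) = 1/(10 + (26 - 160)) = 1/(10 - 134) = 1/(-124) = -1/124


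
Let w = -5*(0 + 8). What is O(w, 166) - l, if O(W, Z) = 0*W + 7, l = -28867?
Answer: 28874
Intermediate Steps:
w = -40 (w = -5*8 = -40)
O(W, Z) = 7 (O(W, Z) = 0 + 7 = 7)
O(w, 166) - l = 7 - 1*(-28867) = 7 + 28867 = 28874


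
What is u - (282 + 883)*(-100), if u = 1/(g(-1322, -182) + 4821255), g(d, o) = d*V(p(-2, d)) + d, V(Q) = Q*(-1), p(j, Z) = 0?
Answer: 561522194501/4819933 ≈ 1.1650e+5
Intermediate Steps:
V(Q) = -Q
g(d, o) = d (g(d, o) = d*(-1*0) + d = d*0 + d = 0 + d = d)
u = 1/4819933 (u = 1/(-1322 + 4821255) = 1/4819933 ≈ 2.0747e-7)
u - (282 + 883)*(-100) = 1/4819933 - (282 + 883)*(-100) = 1/4819933 - 1165*(-100) = 1/4819933 - 1*(-116500) = 1/4819933 + 116500 = 561522194501/4819933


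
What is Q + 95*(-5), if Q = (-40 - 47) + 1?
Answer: -561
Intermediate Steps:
Q = -86 (Q = -87 + 1 = -86)
Q + 95*(-5) = -86 + 95*(-5) = -86 - 475 = -561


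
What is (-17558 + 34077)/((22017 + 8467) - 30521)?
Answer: -16519/37 ≈ -446.46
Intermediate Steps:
(-17558 + 34077)/((22017 + 8467) - 30521) = 16519/(30484 - 30521) = 16519/(-37) = 16519*(-1/37) = -16519/37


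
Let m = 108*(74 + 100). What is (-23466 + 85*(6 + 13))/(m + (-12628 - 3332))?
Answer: -21851/2832 ≈ -7.7158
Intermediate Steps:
m = 18792 (m = 108*174 = 18792)
(-23466 + 85*(6 + 13))/(m + (-12628 - 3332)) = (-23466 + 85*(6 + 13))/(18792 + (-12628 - 3332)) = (-23466 + 85*19)/(18792 - 15960) = (-23466 + 1615)/2832 = -21851*1/2832 = -21851/2832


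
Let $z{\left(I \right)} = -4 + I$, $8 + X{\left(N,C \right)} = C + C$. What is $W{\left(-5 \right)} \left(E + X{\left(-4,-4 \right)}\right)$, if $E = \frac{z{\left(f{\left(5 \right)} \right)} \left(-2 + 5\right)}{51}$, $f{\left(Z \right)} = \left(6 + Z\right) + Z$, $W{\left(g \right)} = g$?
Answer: $\frac{1300}{17} \approx 76.471$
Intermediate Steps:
$X{\left(N,C \right)} = -8 + 2 C$ ($X{\left(N,C \right)} = -8 + \left(C + C\right) = -8 + 2 C$)
$f{\left(Z \right)} = 6 + 2 Z$
$E = \frac{12}{17}$ ($E = \frac{\left(-4 + \left(6 + 2 \cdot 5\right)\right) \left(-2 + 5\right)}{51} = \left(-4 + \left(6 + 10\right)\right) 3 \cdot \frac{1}{51} = \left(-4 + 16\right) 3 \cdot \frac{1}{51} = 12 \cdot 3 \cdot \frac{1}{51} = 36 \cdot \frac{1}{51} = \frac{12}{17} \approx 0.70588$)
$W{\left(-5 \right)} \left(E + X{\left(-4,-4 \right)}\right) = - 5 \left(\frac{12}{17} + \left(-8 + 2 \left(-4\right)\right)\right) = - 5 \left(\frac{12}{17} - 16\right) = \left(-5\right) \left(- \frac{260}{17}\right) = \frac{1300}{17}$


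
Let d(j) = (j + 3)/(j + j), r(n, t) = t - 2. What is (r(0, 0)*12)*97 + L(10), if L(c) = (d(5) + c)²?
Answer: -55284/25 ≈ -2211.4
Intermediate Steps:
r(n, t) = -2 + t
d(j) = (3 + j)/(2*j) (d(j) = (3 + j)/((2*j)) = (3 + j)*(1/(2*j)) = (3 + j)/(2*j))
L(c) = (⅘ + c)² (L(c) = ((½)*(3 + 5)/5 + c)² = ((½)*(⅕)*8 + c)² = (⅘ + c)²)
(r(0, 0)*12)*97 + L(10) = ((-2 + 0)*12)*97 + (4 + 5*10)²/25 = -2*12*97 + (4 + 50)²/25 = -24*97 + (1/25)*54² = -2328 + (1/25)*2916 = -2328 + 2916/25 = -55284/25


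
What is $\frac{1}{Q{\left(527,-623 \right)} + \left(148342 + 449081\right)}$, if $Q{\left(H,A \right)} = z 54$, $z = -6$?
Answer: $\frac{1}{597099} \approx 1.6748 \cdot 10^{-6}$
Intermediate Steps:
$Q{\left(H,A \right)} = -324$ ($Q{\left(H,A \right)} = \left(-6\right) 54 = -324$)
$\frac{1}{Q{\left(527,-623 \right)} + \left(148342 + 449081\right)} = \frac{1}{-324 + \left(148342 + 449081\right)} = \frac{1}{-324 + 597423} = \frac{1}{597099}$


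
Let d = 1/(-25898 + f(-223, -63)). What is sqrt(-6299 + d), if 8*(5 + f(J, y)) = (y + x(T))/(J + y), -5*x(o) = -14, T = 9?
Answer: I*sqrt(553124516921259151299)/296330019 ≈ 79.366*I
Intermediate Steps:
x(o) = 14/5 (x(o) = -1/5*(-14) = 14/5)
f(J, y) = -5 + (14/5 + y)/(8*(J + y)) (f(J, y) = -5 + ((y + 14/5)/(J + y))/8 = -5 + ((14/5 + y)/(J + y))/8 = -5 + (14/5 + y)/(8*(J + y)))
d = -11440/296330019 (d = 1/(-25898 + (14 - 200*(-223) - 195*(-63))/(40*(-223 - 63))) = 1/(-25898 + (1/40)*(14 + 44600 + 12285)/(-286)) = 1/(-25898 + (1/40)*(-1/286)*56899) = 1/(-25898 - 56899/11440) = 1/(-296330019/11440) = -11440/296330019 ≈ -3.8606e-5)
sqrt(-6299 + d) = sqrt(-6299 - 11440/296330019) = sqrt(-1866582801121/296330019) = I*sqrt(553124516921259151299)/296330019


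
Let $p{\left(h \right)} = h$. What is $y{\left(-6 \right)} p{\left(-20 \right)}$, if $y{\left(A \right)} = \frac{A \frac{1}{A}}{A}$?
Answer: $\frac{10}{3} \approx 3.3333$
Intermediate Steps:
$y{\left(A \right)} = \frac{1}{A}$ ($y{\left(A \right)} = 1 \frac{1}{A} = \frac{1}{A}$)
$y{\left(-6 \right)} p{\left(-20 \right)} = \frac{1}{-6} \left(-20\right) = \left(- \frac{1}{6}\right) \left(-20\right) = \frac{10}{3}$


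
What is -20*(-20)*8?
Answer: 3200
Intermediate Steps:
-20*(-20)*8 = 400*8 = 3200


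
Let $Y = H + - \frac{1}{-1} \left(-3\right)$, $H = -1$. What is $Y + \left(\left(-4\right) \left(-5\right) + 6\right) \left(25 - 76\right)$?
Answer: $-1330$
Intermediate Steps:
$Y = -4$ ($Y = -1 + - \frac{1}{-1} \left(-3\right) = -1 + \left(-1\right) \left(-1\right) \left(-3\right) = -1 + 1 \left(-3\right) = -1 - 3 = -4$)
$Y + \left(\left(-4\right) \left(-5\right) + 6\right) \left(25 - 76\right) = -4 + \left(\left(-4\right) \left(-5\right) + 6\right) \left(25 - 76\right) = -4 + \left(20 + 6\right) \left(25 - 76\right) = -4 + 26 \left(-51\right) = -4 - 1326 = -1330$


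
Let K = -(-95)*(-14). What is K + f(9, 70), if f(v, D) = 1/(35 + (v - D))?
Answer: -34581/26 ≈ -1330.0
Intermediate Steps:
K = -1330 (K = -1*1330 = -1330)
f(v, D) = 1/(35 + v - D)
K + f(9, 70) = -1330 + 1/(35 + 9 - 1*70) = -1330 + 1/(35 + 9 - 70) = -1330 + 1/(-26) = -1330 - 1/26 = -34581/26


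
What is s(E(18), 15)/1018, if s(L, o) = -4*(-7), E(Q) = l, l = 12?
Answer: 14/509 ≈ 0.027505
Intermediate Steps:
E(Q) = 12
s(L, o) = 28
s(E(18), 15)/1018 = 28/1018 = 28*(1/1018) = 14/509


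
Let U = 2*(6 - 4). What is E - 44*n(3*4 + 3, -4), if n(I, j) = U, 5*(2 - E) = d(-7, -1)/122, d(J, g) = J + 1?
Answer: -53067/305 ≈ -173.99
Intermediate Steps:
d(J, g) = 1 + J
U = 4 (U = 2*2 = 4)
E = 613/305 (E = 2 - (1 - 7)/(5*122) = 2 - (-6)/(5*122) = 2 - 1/5*(-3/61) = 2 + 3/305 = 613/305 ≈ 2.0098)
n(I, j) = 4
E - 44*n(3*4 + 3, -4) = 613/305 - 44*4 = 613/305 - 176 = -53067/305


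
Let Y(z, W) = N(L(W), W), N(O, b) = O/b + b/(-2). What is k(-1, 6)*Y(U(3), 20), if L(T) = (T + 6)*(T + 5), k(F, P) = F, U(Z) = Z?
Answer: -45/2 ≈ -22.500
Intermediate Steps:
L(T) = (5 + T)*(6 + T) (L(T) = (6 + T)*(5 + T) = (5 + T)*(6 + T))
N(O, b) = -b/2 + O/b (N(O, b) = O/b + b*(-½) = O/b - b/2 = -b/2 + O/b)
Y(z, W) = -W/2 + (30 + W² + 11*W)/W
k(-1, 6)*Y(U(3), 20) = -(11 + (½)*20 + 30/20) = -(11 + 10 + 30*(1/20)) = -(11 + 10 + 3/2) = -1*45/2 = -45/2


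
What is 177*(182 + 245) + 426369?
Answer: 501948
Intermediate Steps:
177*(182 + 245) + 426369 = 177*427 + 426369 = 75579 + 426369 = 501948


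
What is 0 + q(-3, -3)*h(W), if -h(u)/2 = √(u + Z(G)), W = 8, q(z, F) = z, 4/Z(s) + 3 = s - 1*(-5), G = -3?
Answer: 12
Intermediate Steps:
Z(s) = 4/(2 + s) (Z(s) = 4/(-3 + (s - 1*(-5))) = 4/(-3 + (s + 5)) = 4/(-3 + (5 + s)) = 4/(2 + s))
h(u) = -2*√(-4 + u) (h(u) = -2*√(u + 4/(2 - 3)) = -2*√(u + 4/(-1)) = -2*√(u + 4*(-1)) = -2*√(u - 4) = -2*√(-4 + u))
0 + q(-3, -3)*h(W) = 0 - (-6)*√(-4 + 8) = 0 - (-6)*√4 = 0 - (-6)*2 = 0 - 3*(-4) = 0 + 12 = 12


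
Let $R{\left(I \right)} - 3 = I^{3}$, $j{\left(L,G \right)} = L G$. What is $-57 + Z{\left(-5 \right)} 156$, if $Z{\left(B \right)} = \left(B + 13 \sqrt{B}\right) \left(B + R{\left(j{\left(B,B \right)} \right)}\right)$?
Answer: $-12185997 + 31683444 i \sqrt{5} \approx -1.2186 \cdot 10^{7} + 7.0846 \cdot 10^{7} i$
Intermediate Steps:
$j{\left(L,G \right)} = G L$
$R{\left(I \right)} = 3 + I^{3}$
$Z{\left(B \right)} = \left(B + 13 \sqrt{B}\right) \left(3 + B + B^{6}\right)$ ($Z{\left(B \right)} = \left(B + 13 \sqrt{B}\right) \left(B + \left(3 + \left(B B\right)^{3}\right)\right) = \left(B + 13 \sqrt{B}\right) \left(B + \left(3 + \left(B^{2}\right)^{3}\right)\right) = \left(B + 13 \sqrt{B}\right) \left(B + \left(3 + B^{6}\right)\right) = \left(B + 13 \sqrt{B}\right) \left(3 + B + B^{6}\right)$)
$-57 + Z{\left(-5 \right)} 156 = -57 + \left(\left(-5\right)^{2} + 13 \left(-5\right)^{\frac{3}{2}} - 5 \left(3 + \left(-5\right)^{6}\right) + 13 \sqrt{-5} \left(3 + \left(-5\right)^{6}\right)\right) 156 = -57 + \left(25 + 13 \left(- 5 i \sqrt{5}\right) - 5 \left(3 + 15625\right) + 13 i \sqrt{5} \left(3 + 15625\right)\right) 156 = -57 + \left(25 - 65 i \sqrt{5} - 78140 + 13 i \sqrt{5} \cdot 15628\right) 156 = -57 + \left(25 - 65 i \sqrt{5} - 78140 + 203164 i \sqrt{5}\right) 156 = -57 + \left(-78115 + 203099 i \sqrt{5}\right) 156 = -57 - \left(12185940 - 31683444 i \sqrt{5}\right) = -12185997 + 31683444 i \sqrt{5}$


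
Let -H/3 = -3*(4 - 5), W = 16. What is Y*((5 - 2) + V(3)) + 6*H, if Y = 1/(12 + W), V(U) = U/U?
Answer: -377/7 ≈ -53.857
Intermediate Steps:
V(U) = 1
H = -9 (H = -(-9)*(4 - 5) = -(-9)*(-1) = -3*3 = -9)
Y = 1/28 (Y = 1/(12 + 16) = 1/28 ≈ 0.035714)
Y*((5 - 2) + V(3)) + 6*H = ((5 - 2) + 1)/28 + 6*(-9) = (3 + 1)/28 - 54 = (1/28)*4 - 54 = ⅐ - 54 = -377/7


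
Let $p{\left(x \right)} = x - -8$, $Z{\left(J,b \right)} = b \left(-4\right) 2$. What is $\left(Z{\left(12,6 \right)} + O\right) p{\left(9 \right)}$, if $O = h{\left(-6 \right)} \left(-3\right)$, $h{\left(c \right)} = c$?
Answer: $-510$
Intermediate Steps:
$Z{\left(J,b \right)} = - 8 b$ ($Z{\left(J,b \right)} = - 4 b 2 = - 8 b$)
$p{\left(x \right)} = 8 + x$ ($p{\left(x \right)} = x + 8 = 8 + x$)
$O = 18$ ($O = \left(-6\right) \left(-3\right) = 18$)
$\left(Z{\left(12,6 \right)} + O\right) p{\left(9 \right)} = \left(\left(-8\right) 6 + 18\right) \left(8 + 9\right) = \left(-48 + 18\right) 17 = \left(-30\right) 17 = -510$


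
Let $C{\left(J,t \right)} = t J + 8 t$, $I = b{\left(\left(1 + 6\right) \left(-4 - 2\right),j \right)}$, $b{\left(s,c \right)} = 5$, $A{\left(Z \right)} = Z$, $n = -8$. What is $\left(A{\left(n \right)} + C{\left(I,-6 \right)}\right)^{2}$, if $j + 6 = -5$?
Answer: $7396$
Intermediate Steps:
$j = -11$ ($j = -6 - 5 = -11$)
$I = 5$
$C{\left(J,t \right)} = 8 t + J t$ ($C{\left(J,t \right)} = J t + 8 t = 8 t + J t$)
$\left(A{\left(n \right)} + C{\left(I,-6 \right)}\right)^{2} = \left(-8 - 6 \left(8 + 5\right)\right)^{2} = \left(-8 - 78\right)^{2} = \left(-86\right)^{2} = 7396$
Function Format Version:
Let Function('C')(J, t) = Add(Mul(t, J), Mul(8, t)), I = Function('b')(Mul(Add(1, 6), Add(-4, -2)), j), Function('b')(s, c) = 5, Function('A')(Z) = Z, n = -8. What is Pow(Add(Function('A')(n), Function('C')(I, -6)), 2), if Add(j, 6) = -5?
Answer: 7396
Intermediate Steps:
j = -11 (j = Add(-6, -5) = -11)
I = 5
Function('C')(J, t) = Add(Mul(8, t), Mul(J, t)) (Function('C')(J, t) = Add(Mul(J, t), Mul(8, t)) = Add(Mul(8, t), Mul(J, t)))
Pow(Add(Function('A')(n), Function('C')(I, -6)), 2) = Pow(Add(-8, Mul(-6, Add(8, 5))), 2) = Pow(Add(-8, Mul(-6, 13)), 2) = Pow(Add(-8, -78), 2) = Pow(-86, 2) = 7396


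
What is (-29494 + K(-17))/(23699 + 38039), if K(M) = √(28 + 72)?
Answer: -14742/30869 ≈ -0.47757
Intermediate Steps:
K(M) = 10 (K(M) = √100 = 10)
(-29494 + K(-17))/(23699 + 38039) = (-29494 + 10)/(23699 + 38039) = -29484/61738 = -29484*1/61738 = -14742/30869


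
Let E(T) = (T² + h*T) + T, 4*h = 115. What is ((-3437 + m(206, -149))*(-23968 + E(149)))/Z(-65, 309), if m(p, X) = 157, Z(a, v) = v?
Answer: -8743660/309 ≈ -28297.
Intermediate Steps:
h = 115/4 (h = (¼)*115 = 115/4 ≈ 28.750)
E(T) = T² + 119*T/4 (E(T) = (T² + 115*T/4) + T = T² + 119*T/4)
((-3437 + m(206, -149))*(-23968 + E(149)))/Z(-65, 309) = ((-3437 + 157)*(-23968 + (¼)*149*(119 + 4*149)))/309 = -3280*(-23968 + (¼)*149*(119 + 596))*(1/309) = -3280*(-23968 + (¼)*149*715)*(1/309) = -3280*(-23968 + 106535/4)*(1/309) = -3280*10663/4*(1/309) = -8743660*1/309 = -8743660/309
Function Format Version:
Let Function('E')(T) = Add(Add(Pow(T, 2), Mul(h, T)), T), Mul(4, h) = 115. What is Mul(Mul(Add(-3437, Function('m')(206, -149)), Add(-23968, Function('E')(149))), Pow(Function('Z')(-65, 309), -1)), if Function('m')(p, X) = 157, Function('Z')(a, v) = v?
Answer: Rational(-8743660, 309) ≈ -28297.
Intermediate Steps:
h = Rational(115, 4) (h = Mul(Rational(1, 4), 115) = Rational(115, 4) ≈ 28.750)
Function('E')(T) = Add(Pow(T, 2), Mul(Rational(119, 4), T)) (Function('E')(T) = Add(Add(Pow(T, 2), Mul(Rational(115, 4), T)), T) = Add(Pow(T, 2), Mul(Rational(119, 4), T)))
Mul(Mul(Add(-3437, Function('m')(206, -149)), Add(-23968, Function('E')(149))), Pow(Function('Z')(-65, 309), -1)) = Mul(Mul(Add(-3437, 157), Add(-23968, Mul(Rational(1, 4), 149, Add(119, Mul(4, 149))))), Pow(309, -1)) = Mul(Mul(-3280, Add(-23968, Mul(Rational(1, 4), 149, Add(119, 596)))), Rational(1, 309)) = Mul(Mul(-3280, Add(-23968, Mul(Rational(1, 4), 149, 715))), Rational(1, 309)) = Mul(Mul(-3280, Add(-23968, Rational(106535, 4))), Rational(1, 309)) = Mul(Mul(-3280, Rational(10663, 4)), Rational(1, 309)) = Mul(-8743660, Rational(1, 309)) = Rational(-8743660, 309)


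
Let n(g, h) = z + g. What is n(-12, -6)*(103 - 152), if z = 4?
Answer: 392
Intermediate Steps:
n(g, h) = 4 + g
n(-12, -6)*(103 - 152) = (4 - 12)*(103 - 152) = -8*(-49) = 392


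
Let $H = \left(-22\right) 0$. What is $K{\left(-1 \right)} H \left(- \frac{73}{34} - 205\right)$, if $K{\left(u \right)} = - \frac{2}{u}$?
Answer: $0$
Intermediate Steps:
$H = 0$
$K{\left(-1 \right)} H \left(- \frac{73}{34} - 205\right) = - \frac{2}{-1} \cdot 0 \left(- \frac{73}{34} - 205\right) = \left(-2\right) \left(-1\right) 0 \left(\left(-73\right) \frac{1}{34} - 205\right) = 2 \cdot 0 \left(- \frac{73}{34} - 205\right) = 2 \cdot 0 \left(- \frac{7043}{34}\right) = 2 \cdot 0 = 0$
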